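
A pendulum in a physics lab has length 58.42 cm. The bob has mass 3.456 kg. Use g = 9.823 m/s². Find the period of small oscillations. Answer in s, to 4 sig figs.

T = 2π√(L/g) = 2π√(0.5842/9.823) = 2π × 0.24387 = 1.532 s.

1.532 s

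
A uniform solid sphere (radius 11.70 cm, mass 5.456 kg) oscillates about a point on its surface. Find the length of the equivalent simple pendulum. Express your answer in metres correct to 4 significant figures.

The equivalent simple-pendulum length is L_eq = I/(md), where I is about the pivot and d = 0.11700 m.
I_cm = (2/5)mR² = 0.029875 kg·m², so I = I_cm + md² = 0.029875 + 0.074687 = 0.10456 kg·m².
L_eq = 0.10456/(5.456 × 0.11700) = 0.1638 m.

0.1638 m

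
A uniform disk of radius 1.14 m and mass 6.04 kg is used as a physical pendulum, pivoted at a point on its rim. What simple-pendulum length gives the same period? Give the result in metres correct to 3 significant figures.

1.71 m

The equivalent simple-pendulum length is L_eq = I/(md), where I is about the pivot and d = 1.140 m.
I_cm = ½mR² = 3.925 kg·m², so I = I_cm + md² = 3.925 + 7.850 = 11.77 kg·m².
L_eq = 11.77/(6.04 × 1.140) = 1.71 m.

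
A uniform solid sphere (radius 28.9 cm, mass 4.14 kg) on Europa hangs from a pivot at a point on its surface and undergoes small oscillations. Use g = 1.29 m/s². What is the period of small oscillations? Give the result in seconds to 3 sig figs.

3.52 s

I_cm = (2/5)mr² = 0.1383 kg·m². The pivot is at distance d = 0.289 m from the centre of mass.
By the parallel-axis theorem, I = I_cm + md² = 0.1383 + 0.3458 = 0.4841 kg·m².
T = 2π√(I/(mgd)) = 2π√(0.4841/(4.14 × 1.29 × 0.289)) = 3.52 s.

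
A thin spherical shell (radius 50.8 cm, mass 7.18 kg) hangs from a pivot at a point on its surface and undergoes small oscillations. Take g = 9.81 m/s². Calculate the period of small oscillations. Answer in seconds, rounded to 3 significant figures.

1.85 s

I_cm = (2/3)mr² = 1.235 kg·m². The pivot is at distance d = 0.508 m from the centre of mass.
By the parallel-axis theorem, I = I_cm + md² = 1.235 + 1.853 = 3.088 kg·m².
T = 2π√(I/(mgd)) = 2π√(3.088/(7.18 × 9.81 × 0.508)) = 1.85 s.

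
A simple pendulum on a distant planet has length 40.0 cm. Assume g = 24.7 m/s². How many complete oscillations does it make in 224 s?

280

T = 2π√(L/g) = 2π√(0.400/24.7) = 0.7996 s.
Number of complete oscillations = ⌊224/0.7996⌋ = ⌊280.1⌋ = 280.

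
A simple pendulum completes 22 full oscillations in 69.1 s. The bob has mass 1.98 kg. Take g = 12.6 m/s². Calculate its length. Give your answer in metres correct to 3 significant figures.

T = 69.1/22 = 3.141 s.
From T = 2π√(L/g), L = gT²/(4π²) = 12.6 × 3.141²/(4π²) = 3.15 m.

3.15 m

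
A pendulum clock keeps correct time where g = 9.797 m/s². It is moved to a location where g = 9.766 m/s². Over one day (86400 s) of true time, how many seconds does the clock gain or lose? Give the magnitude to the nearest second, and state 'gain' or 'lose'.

lose 137 s

The clock's period scales as T ∝ 1/√g, so T'/T = √(9.797/9.766) = 1.00159.
In 86400 s of true time the clock registers 86400/1.00159 = 86263.2 s, so it loses 137 s.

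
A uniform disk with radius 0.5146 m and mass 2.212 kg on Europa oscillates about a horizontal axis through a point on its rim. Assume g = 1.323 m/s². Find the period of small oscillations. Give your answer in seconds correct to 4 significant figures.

4.799 s

I_cm = ½mr² = 0.29288 kg·m². The pivot is at distance d = 0.5146 m from the centre of mass.
By the parallel-axis theorem, I = I_cm + md² = 0.29288 + 0.58577 = 0.87865 kg·m².
T = 2π√(I/(mgd)) = 2π√(0.87865/(2.212 × 1.323 × 0.5146)) = 4.799 s.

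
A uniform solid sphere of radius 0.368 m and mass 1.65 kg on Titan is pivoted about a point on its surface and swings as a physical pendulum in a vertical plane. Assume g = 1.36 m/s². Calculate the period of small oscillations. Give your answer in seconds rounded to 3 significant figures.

I_cm = (2/5)mr² = 0.08938 kg·m². The pivot is at distance d = 0.368 m from the centre of mass.
By the parallel-axis theorem, I = I_cm + md² = 0.08938 + 0.2234 = 0.3128 kg·m².
T = 2π√(I/(mgd)) = 2π√(0.3128/(1.65 × 1.36 × 0.368)) = 3.87 s.

3.87 s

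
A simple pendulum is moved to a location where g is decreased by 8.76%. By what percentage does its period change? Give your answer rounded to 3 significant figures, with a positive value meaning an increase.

T ∝ 1/√g, so T'/T = 1/√(0.9124) = 1.047.
Percentage change in T = (1.047 − 1) × 100% = 4.69%.

4.69%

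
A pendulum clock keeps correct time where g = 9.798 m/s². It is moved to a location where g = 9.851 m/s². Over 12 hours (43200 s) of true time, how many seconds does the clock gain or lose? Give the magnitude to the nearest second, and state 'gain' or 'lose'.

gain 117 s

The clock's period scales as T ∝ 1/√g, so T'/T = √(9.798/9.851) = 0.997306.
In 43200 s of true time the clock registers 43200/0.997306 = 43316.7 s, so it gains 117 s.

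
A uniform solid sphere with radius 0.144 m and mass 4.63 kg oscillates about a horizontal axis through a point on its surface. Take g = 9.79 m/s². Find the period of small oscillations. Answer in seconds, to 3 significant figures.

0.902 s

I_cm = (2/5)mr² = 0.03840 kg·m². The pivot is at distance d = 0.144 m from the centre of mass.
By the parallel-axis theorem, I = I_cm + md² = 0.03840 + 0.09601 = 0.1344 kg·m².
T = 2π√(I/(mgd)) = 2π√(0.1344/(4.63 × 9.79 × 0.144)) = 0.902 s.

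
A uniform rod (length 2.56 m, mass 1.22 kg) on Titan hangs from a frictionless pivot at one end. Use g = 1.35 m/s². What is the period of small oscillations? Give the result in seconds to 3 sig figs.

For a physical pendulum T = 2π√(I/(mgd)), with d = 1.280 m from pivot to centre of mass.
I_cm = mL²/12 = 1.22 × 2.56²/12 = 0.6663 kg·m²; I = I_cm + md² = 0.6663 + 1.22 × 1.280² = 2.665 kg·m².
T = 2π√(2.665/(1.22 × 1.35 × 1.280)) = 7.06 s.

7.06 s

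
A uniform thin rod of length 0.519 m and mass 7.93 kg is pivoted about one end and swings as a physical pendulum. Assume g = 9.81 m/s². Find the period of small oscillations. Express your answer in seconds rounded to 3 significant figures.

For a physical pendulum T = 2π√(I/(mgd)), with d = 0.2595 m from pivot to centre of mass.
I_cm = mL²/12 = 7.93 × 0.519²/12 = 0.1780 kg·m²; I = I_cm + md² = 0.1780 + 7.93 × 0.2595² = 0.7120 kg·m².
T = 2π√(0.7120/(7.93 × 9.81 × 0.2595)) = 1.18 s.

1.18 s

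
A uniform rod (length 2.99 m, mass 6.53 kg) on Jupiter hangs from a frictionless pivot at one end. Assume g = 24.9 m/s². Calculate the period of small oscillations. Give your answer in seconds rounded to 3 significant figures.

1.78 s

For a physical pendulum T = 2π√(I/(mgd)), with d = 1.495 m from pivot to centre of mass.
I_cm = mL²/12 = 6.53 × 2.99²/12 = 4.865 kg·m²; I = I_cm + md² = 4.865 + 6.53 × 1.495² = 19.46 kg·m².
T = 2π√(19.46/(6.53 × 24.9 × 1.495)) = 1.78 s.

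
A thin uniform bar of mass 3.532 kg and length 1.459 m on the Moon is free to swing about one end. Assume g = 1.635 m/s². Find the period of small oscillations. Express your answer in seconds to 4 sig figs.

4.846 s

For a physical pendulum T = 2π√(I/(mgd)), with d = 0.72950 m from pivot to centre of mass.
I_cm = mL²/12 = 3.532 × 1.459²/12 = 0.62654 kg·m²; I = I_cm + md² = 0.62654 + 3.532 × 0.72950² = 2.5062 kg·m².
T = 2π√(2.5062/(3.532 × 1.635 × 0.72950)) = 4.846 s.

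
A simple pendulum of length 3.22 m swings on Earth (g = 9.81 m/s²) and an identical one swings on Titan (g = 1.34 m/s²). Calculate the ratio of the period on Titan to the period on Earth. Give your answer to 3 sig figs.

2.71

T ∝ 1/√g, so T₂/T₁ = √(g₁/g₂) = √(9.81/1.34) = 2.71.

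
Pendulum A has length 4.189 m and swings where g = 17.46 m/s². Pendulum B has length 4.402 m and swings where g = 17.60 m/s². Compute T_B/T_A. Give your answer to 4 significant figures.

1.021

T = 2π√(L/g), so T_B/T_A = √((L_B/g_B)/(L_A/g_A)) = √((4.402/17.60)/(4.189/17.46)) = 1.021.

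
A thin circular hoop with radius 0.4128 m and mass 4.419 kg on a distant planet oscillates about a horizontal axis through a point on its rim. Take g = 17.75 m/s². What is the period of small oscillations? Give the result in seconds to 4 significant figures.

I_cm = mr² = 0.75301 kg·m². The pivot is at distance d = 0.4128 m from the centre of mass.
By the parallel-axis theorem, I = I_cm + md² = 0.75301 + 0.75301 = 1.5060 kg·m².
T = 2π√(I/(mgd)) = 2π√(1.5060/(4.419 × 17.75 × 0.4128)) = 1.355 s.

1.355 s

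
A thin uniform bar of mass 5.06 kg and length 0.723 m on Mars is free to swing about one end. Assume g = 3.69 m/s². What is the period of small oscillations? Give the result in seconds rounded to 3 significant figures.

2.27 s

For a physical pendulum T = 2π√(I/(mgd)), with d = 0.3615 m from pivot to centre of mass.
I_cm = mL²/12 = 5.06 × 0.723²/12 = 0.2204 kg·m²; I = I_cm + md² = 0.2204 + 5.06 × 0.3615² = 0.8817 kg·m².
T = 2π√(0.8817/(5.06 × 3.69 × 0.3615)) = 2.27 s.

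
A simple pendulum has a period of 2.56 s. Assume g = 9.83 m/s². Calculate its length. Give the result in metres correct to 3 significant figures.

From T = 2π√(L/g), L = gT²/(4π²) = 9.83 × 2.560²/(4π²) = 1.63 m.

1.63 m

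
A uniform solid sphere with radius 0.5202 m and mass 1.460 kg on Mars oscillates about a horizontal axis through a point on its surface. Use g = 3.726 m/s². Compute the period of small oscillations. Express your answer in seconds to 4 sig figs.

I_cm = (2/5)mr² = 0.15804 kg·m². The pivot is at distance d = 0.5202 m from the centre of mass.
By the parallel-axis theorem, I = I_cm + md² = 0.15804 + 0.39509 = 0.55312 kg·m².
T = 2π√(I/(mgd)) = 2π√(0.55312/(1.460 × 3.726 × 0.5202)) = 2.778 s.

2.778 s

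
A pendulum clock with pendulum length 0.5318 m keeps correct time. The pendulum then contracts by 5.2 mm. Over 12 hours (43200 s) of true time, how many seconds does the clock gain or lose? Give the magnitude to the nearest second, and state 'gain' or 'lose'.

T ∝ √L, so T'/T = √(0.52660/0.5318) = 0.995099.
In 43200 s of true time the clock registers 43200/0.995099 = 43412.8 s, so it gains 213 s.

gain 213 s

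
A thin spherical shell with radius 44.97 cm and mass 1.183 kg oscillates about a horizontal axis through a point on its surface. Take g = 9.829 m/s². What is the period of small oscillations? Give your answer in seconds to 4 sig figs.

1.735 s

I_cm = (2/3)mr² = 0.15949 kg·m². The pivot is at distance d = 0.4497 m from the centre of mass.
By the parallel-axis theorem, I = I_cm + md² = 0.15949 + 0.23924 = 0.39873 kg·m².
T = 2π√(I/(mgd)) = 2π√(0.39873/(1.183 × 9.829 × 0.4497)) = 1.735 s.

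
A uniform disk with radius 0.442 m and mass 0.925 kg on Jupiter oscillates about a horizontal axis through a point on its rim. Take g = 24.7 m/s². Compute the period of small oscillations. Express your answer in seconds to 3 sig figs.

I_cm = ½mr² = 0.09036 kg·m². The pivot is at distance d = 0.442 m from the centre of mass.
By the parallel-axis theorem, I = I_cm + md² = 0.09036 + 0.1807 = 0.2711 kg·m².
T = 2π√(I/(mgd)) = 2π√(0.2711/(0.925 × 24.7 × 0.442)) = 1.03 s.

1.03 s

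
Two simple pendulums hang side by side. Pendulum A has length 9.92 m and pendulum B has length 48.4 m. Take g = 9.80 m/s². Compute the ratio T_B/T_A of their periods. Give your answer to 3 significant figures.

2.21

T ∝ √L, so T_B/T_A = √(L_B/L_A) = √(48.4/9.92) = 2.21.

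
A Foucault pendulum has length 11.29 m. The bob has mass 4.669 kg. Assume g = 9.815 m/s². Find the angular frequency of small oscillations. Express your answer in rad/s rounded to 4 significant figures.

ω = √(g/L) = √(9.815/11.29) = 0.9324 rad/s.

0.9324 rad/s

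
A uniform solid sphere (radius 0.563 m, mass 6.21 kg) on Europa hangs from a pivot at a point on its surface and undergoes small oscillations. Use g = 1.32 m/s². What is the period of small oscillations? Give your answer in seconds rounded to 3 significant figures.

I_cm = (2/5)mr² = 0.7874 kg·m². The pivot is at distance d = 0.563 m from the centre of mass.
By the parallel-axis theorem, I = I_cm + md² = 0.7874 + 1.968 = 2.756 kg·m².
T = 2π√(I/(mgd)) = 2π√(2.756/(6.21 × 1.32 × 0.563)) = 4.86 s.

4.86 s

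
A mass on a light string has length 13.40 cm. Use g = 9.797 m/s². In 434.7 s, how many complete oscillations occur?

T = 2π√(L/g) = 2π√(0.1340/9.797) = 0.73483 s.
Number of complete oscillations = ⌊434.7/0.73483⌋ = ⌊591.57⌋ = 591.

591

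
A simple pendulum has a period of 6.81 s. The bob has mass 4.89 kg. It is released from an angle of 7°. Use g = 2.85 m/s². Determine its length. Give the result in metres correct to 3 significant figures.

3.35 m

From T = 2π√(L/g), L = gT²/(4π²) = 2.85 × 6.810²/(4π²) = 3.35 m.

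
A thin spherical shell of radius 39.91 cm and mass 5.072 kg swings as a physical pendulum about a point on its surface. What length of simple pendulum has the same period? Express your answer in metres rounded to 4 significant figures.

0.6652 m

The equivalent simple-pendulum length is L_eq = I/(md), where I is about the pivot and d = 0.39910 m.
I_cm = (2/3)mR² = 0.53858 kg·m², so I = I_cm + md² = 0.53858 + 0.80787 = 1.3465 kg·m².
L_eq = 1.3465/(5.072 × 0.39910) = 0.6652 m.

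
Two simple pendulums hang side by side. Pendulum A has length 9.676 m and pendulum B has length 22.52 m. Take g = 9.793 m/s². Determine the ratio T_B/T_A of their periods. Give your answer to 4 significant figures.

T ∝ √L, so T_B/T_A = √(L_B/L_A) = √(22.52/9.676) = 1.526.

1.526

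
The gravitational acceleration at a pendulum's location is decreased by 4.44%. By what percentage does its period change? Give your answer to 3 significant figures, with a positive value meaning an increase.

2.30%

T ∝ 1/√g, so T'/T = 1/√(0.9556) = 1.023.
Percentage change in T = (1.023 − 1) × 100% = 2.30%.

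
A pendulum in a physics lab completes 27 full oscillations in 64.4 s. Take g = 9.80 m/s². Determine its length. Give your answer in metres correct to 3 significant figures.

1.41 m

T = 64.4/27 = 2.385 s.
From T = 2π√(L/g), L = gT²/(4π²) = 9.80 × 2.385²/(4π²) = 1.41 m.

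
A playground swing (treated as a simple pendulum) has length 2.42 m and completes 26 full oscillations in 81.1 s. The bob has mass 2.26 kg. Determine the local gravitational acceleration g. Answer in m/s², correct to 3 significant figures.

9.82 m/s²

T = 81.1/26 = 3.119 s.
From T = 2π√(L/g), g = 4π²L/T² = 4π² × 2.42/3.119² = 9.82 m/s².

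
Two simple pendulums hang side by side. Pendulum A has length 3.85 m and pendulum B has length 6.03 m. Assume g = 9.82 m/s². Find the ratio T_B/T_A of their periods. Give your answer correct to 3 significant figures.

1.25

T ∝ √L, so T_B/T_A = √(L_B/L_A) = √(6.03/3.85) = 1.25.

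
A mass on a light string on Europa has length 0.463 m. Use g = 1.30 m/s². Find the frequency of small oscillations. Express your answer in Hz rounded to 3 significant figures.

T = 2π√(L/g) = 2π√(0.463/1.30) = 3.750 s, so f = 1/T = 0.267 Hz.

0.267 Hz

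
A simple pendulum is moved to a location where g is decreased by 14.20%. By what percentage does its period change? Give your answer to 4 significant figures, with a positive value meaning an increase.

T ∝ 1/√g, so T'/T = 1/√(0.85800) = 1.0796.
Percentage change in T = (1.0796 − 1) × 100% = 7.958%.

7.958%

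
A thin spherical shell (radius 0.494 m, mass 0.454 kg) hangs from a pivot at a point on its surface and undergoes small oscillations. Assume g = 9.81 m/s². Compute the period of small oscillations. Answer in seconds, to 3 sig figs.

I_cm = (2/3)mr² = 0.07386 kg·m². The pivot is at distance d = 0.494 m from the centre of mass.
By the parallel-axis theorem, I = I_cm + md² = 0.07386 + 0.1108 = 0.1847 kg·m².
T = 2π√(I/(mgd)) = 2π√(0.1847/(0.454 × 9.81 × 0.494)) = 1.82 s.

1.82 s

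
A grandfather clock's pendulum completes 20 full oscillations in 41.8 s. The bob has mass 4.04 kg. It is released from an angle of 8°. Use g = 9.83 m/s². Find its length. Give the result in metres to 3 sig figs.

T = 41.8/20 = 2.090 s.
From T = 2π√(L/g), L = gT²/(4π²) = 9.83 × 2.090²/(4π²) = 1.09 m.

1.09 m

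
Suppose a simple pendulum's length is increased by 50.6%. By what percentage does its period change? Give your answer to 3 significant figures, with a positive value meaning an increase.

22.7%

T ∝ √L, so T'/T = √(1.506) = 1.227.
Percentage change in T = (1.227 − 1) × 100% = 22.7%.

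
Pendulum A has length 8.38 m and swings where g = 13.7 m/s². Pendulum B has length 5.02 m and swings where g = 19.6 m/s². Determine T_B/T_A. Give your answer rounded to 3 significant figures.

0.647

T = 2π√(L/g), so T_B/T_A = √((L_B/g_B)/(L_A/g_A)) = √((5.02/19.6)/(8.38/13.7)) = 0.647.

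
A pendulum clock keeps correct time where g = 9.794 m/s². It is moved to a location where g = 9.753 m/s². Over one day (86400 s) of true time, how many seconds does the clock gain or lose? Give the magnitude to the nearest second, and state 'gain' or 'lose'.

The clock's period scales as T ∝ 1/√g, so T'/T = √(9.794/9.753) = 1.00210.
In 86400 s of true time the clock registers 86400/1.00210 = 86219.0 s, so it loses 181 s.

lose 181 s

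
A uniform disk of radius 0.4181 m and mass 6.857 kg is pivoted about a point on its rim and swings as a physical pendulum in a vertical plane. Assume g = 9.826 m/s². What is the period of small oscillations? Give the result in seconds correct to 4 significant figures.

I_cm = ½mr² = 0.59933 kg·m². The pivot is at distance d = 0.4181 m from the centre of mass.
By the parallel-axis theorem, I = I_cm + md² = 0.59933 + 1.1987 = 1.7980 kg·m².
T = 2π√(I/(mgd)) = 2π√(1.7980/(6.857 × 9.826 × 0.4181)) = 1.587 s.

1.587 s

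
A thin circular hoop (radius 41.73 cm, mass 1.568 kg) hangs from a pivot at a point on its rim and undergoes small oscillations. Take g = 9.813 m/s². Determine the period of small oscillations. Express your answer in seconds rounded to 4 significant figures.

I_cm = mr² = 0.27305 kg·m². The pivot is at distance d = 0.4173 m from the centre of mass.
By the parallel-axis theorem, I = I_cm + md² = 0.27305 + 0.27305 = 0.54610 kg·m².
T = 2π√(I/(mgd)) = 2π√(0.54610/(1.568 × 9.813 × 0.4173)) = 1.832 s.

1.832 s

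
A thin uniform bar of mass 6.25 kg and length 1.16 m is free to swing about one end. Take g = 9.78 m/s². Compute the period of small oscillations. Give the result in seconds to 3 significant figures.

1.77 s

For a physical pendulum T = 2π√(I/(mgd)), with d = 0.5800 m from pivot to centre of mass.
I_cm = mL²/12 = 6.25 × 1.16²/12 = 0.7008 kg·m²; I = I_cm + md² = 0.7008 + 6.25 × 0.5800² = 2.803 kg·m².
T = 2π√(2.803/(6.25 × 9.78 × 0.5800)) = 1.77 s.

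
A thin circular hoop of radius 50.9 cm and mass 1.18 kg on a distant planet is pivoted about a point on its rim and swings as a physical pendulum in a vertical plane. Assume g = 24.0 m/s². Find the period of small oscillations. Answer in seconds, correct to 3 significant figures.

I_cm = mr² = 0.3057 kg·m². The pivot is at distance d = 0.509 m from the centre of mass.
By the parallel-axis theorem, I = I_cm + md² = 0.3057 + 0.3057 = 0.6114 kg·m².
T = 2π√(I/(mgd)) = 2π√(0.6114/(1.18 × 24.0 × 0.509)) = 1.29 s.

1.29 s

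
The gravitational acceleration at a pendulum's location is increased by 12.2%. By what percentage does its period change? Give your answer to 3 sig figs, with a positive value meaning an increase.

T ∝ 1/√g, so T'/T = 1/√(1.122) = 0.9441.
Percentage change in T = (0.9441 − 1) × 100% = -5.59%.

-5.59%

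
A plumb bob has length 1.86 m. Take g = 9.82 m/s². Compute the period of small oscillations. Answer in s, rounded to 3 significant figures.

2.73 s

T = 2π√(L/g) = 2π√(1.86/9.82) = 2π × 0.4352 = 2.73 s.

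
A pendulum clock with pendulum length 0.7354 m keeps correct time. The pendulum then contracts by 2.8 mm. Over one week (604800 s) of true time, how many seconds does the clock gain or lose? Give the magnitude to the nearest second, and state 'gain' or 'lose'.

T ∝ √L, so T'/T = √(0.73260/0.7354) = 0.998094.
In 604800 s of true time the clock registers 604800/0.998094 = 605954.7 s, so it gains 1155 s.

gain 1155 s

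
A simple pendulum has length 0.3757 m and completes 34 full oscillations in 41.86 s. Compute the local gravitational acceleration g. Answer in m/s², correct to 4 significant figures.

9.785 m/s²

T = 41.86/34 = 1.2312 s.
From T = 2π√(L/g), g = 4π²L/T² = 4π² × 0.3757/1.2312² = 9.785 m/s².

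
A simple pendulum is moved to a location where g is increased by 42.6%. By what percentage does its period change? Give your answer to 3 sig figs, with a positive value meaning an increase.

T ∝ 1/√g, so T'/T = 1/√(1.426) = 0.8374.
Percentage change in T = (0.8374 − 1) × 100% = -16.3%.

-16.3%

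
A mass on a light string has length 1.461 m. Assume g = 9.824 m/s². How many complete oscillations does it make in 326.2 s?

T = 2π√(L/g) = 2π√(1.461/9.824) = 2.4230 s.
Number of complete oscillations = ⌊326.2/2.4230⌋ = ⌊134.62⌋ = 134.

134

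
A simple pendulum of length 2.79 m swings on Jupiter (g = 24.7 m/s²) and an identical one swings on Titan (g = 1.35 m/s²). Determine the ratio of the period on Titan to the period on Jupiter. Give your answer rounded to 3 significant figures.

4.28

T ∝ 1/√g, so T₂/T₁ = √(g₁/g₂) = √(24.7/1.35) = 4.28.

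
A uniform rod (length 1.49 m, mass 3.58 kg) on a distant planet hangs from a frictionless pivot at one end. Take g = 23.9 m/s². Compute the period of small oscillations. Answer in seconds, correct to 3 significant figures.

For a physical pendulum T = 2π√(I/(mgd)), with d = 0.7450 m from pivot to centre of mass.
I_cm = mL²/12 = 3.58 × 1.49²/12 = 0.6623 kg·m²; I = I_cm + md² = 0.6623 + 3.58 × 0.7450² = 2.649 kg·m².
T = 2π√(2.649/(3.58 × 23.9 × 0.7450)) = 1.28 s.

1.28 s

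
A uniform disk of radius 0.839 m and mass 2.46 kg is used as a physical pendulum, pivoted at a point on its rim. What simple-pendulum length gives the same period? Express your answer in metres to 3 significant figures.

The equivalent simple-pendulum length is L_eq = I/(md), where I is about the pivot and d = 0.8390 m.
I_cm = ½mR² = 0.8658 kg·m², so I = I_cm + md² = 0.8658 + 1.732 = 2.597 kg·m².
L_eq = 2.597/(2.46 × 0.8390) = 1.26 m.

1.26 m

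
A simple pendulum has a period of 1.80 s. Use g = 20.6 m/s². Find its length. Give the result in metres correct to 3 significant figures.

1.69 m

From T = 2π√(L/g), L = gT²/(4π²) = 20.6 × 1.800²/(4π²) = 1.69 m.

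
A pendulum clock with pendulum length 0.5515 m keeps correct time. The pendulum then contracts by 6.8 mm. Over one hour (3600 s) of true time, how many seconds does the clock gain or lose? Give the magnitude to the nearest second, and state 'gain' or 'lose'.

T ∝ √L, so T'/T = √(0.54470/0.5515) = 0.993816.
In 3600 s of true time the clock registers 3600/0.993816 = 3622.4 s, so it gains 22 s.

gain 22 s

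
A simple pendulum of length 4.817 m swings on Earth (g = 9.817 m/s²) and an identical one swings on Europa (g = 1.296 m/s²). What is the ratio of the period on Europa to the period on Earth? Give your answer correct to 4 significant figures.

2.752

T ∝ 1/√g, so T₂/T₁ = √(g₁/g₂) = √(9.817/1.296) = 2.752.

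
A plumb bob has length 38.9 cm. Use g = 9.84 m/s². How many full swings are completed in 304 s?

T = 2π√(L/g) = 2π√(0.389/9.84) = 1.249 s.
Number of complete oscillations = ⌊304/1.249⌋ = ⌊243.3⌋ = 243.

243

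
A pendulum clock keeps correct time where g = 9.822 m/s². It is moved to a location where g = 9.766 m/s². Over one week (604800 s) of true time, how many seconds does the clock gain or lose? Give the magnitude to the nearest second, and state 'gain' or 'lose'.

lose 1727 s

The clock's period scales as T ∝ 1/√g, so T'/T = √(9.822/9.766) = 1.00286.
In 604800 s of true time the clock registers 604800/1.00286 = 603073.4 s, so it loses 1727 s.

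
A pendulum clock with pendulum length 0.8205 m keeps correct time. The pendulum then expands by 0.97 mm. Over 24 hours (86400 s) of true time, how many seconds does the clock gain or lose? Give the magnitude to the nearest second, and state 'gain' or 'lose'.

T ∝ √L, so T'/T = √(0.82147/0.8205) = 1.00059.
In 86400 s of true time the clock registers 86400/1.00059 = 86349.0 s, so it loses 51 s.

lose 51 s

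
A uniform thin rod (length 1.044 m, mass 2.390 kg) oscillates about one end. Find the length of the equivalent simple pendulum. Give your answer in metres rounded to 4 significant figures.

0.6960 m

The equivalent simple-pendulum length is L_eq = I/(md), where I is about the pivot and d = 0.52200 m.
I_cm = (1/12)mL² = 0.21708 kg·m², so I = I_cm + md² = 0.21708 + 0.65124 = 0.86832 kg·m².
L_eq = 0.86832/(2.390 × 0.52200) = 0.6960 m.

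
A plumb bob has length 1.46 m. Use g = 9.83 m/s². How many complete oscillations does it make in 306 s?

126

T = 2π√(L/g) = 2π√(1.46/9.83) = 2.421 s.
Number of complete oscillations = ⌊306/2.421⌋ = ⌊126.4⌋ = 126.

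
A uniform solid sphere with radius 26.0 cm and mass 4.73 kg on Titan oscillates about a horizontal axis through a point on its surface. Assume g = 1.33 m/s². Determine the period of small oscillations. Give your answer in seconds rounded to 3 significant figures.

3.29 s

I_cm = (2/5)mr² = 0.1279 kg·m². The pivot is at distance d = 0.260 m from the centre of mass.
By the parallel-axis theorem, I = I_cm + md² = 0.1279 + 0.3197 = 0.4476 kg·m².
T = 2π√(I/(mgd)) = 2π√(0.4476/(4.73 × 1.33 × 0.260)) = 3.29 s.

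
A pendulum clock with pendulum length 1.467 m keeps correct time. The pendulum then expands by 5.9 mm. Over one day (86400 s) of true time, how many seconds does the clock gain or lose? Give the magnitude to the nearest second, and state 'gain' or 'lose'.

lose 173 s

T ∝ √L, so T'/T = √(1.47290/1.467) = 1.00201.
In 86400 s of true time the clock registers 86400/1.00201 = 86226.8 s, so it loses 173 s.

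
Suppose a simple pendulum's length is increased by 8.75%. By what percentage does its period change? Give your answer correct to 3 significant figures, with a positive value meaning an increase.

4.28%

T ∝ √L, so T'/T = √(1.087) = 1.043.
Percentage change in T = (1.043 − 1) × 100% = 4.28%.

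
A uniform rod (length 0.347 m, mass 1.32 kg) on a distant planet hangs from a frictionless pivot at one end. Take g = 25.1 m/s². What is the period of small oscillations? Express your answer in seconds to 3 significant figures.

0.603 s

For a physical pendulum T = 2π√(I/(mgd)), with d = 0.1735 m from pivot to centre of mass.
I_cm = mL²/12 = 1.32 × 0.347²/12 = 0.01324 kg·m²; I = I_cm + md² = 0.01324 + 1.32 × 0.1735² = 0.05298 kg·m².
T = 2π√(0.05298/(1.32 × 25.1 × 0.1735)) = 0.603 s.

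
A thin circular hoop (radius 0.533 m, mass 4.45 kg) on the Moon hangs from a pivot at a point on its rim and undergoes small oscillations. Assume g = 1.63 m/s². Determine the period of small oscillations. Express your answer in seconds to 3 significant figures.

I_cm = mr² = 1.264 kg·m². The pivot is at distance d = 0.533 m from the centre of mass.
By the parallel-axis theorem, I = I_cm + md² = 1.264 + 1.264 = 2.528 kg·m².
T = 2π√(I/(mgd)) = 2π√(2.528/(4.45 × 1.63 × 0.533)) = 5.08 s.

5.08 s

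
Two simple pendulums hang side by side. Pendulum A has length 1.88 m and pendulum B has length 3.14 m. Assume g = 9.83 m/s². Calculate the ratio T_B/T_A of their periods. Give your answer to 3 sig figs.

1.29

T ∝ √L, so T_B/T_A = √(L_B/L_A) = √(3.14/1.88) = 1.29.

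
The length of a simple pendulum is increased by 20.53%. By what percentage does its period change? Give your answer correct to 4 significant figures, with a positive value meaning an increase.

T ∝ √L, so T'/T = √(1.2053) = 1.0979.
Percentage change in T = (1.0979 − 1) × 100% = 9.786%.

9.786%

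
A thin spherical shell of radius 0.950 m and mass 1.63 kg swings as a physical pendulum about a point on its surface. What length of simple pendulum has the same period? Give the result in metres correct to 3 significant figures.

1.58 m

The equivalent simple-pendulum length is L_eq = I/(md), where I is about the pivot and d = 0.9500 m.
I_cm = (2/3)mR² = 0.9807 kg·m², so I = I_cm + md² = 0.9807 + 1.471 = 2.452 kg·m².
L_eq = 2.452/(1.63 × 0.9500) = 1.58 m.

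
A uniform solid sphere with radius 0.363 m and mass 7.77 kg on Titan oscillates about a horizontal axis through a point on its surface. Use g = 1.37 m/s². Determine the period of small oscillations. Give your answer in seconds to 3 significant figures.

3.83 s

I_cm = (2/5)mr² = 0.4095 kg·m². The pivot is at distance d = 0.363 m from the centre of mass.
By the parallel-axis theorem, I = I_cm + md² = 0.4095 + 1.024 = 1.433 kg·m².
T = 2π√(I/(mgd)) = 2π√(1.433/(7.77 × 1.37 × 0.363)) = 3.83 s.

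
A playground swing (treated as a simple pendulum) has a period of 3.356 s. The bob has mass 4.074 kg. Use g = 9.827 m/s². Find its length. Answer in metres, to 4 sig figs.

From T = 2π√(L/g), L = gT²/(4π²) = 9.827 × 3.3560²/(4π²) = 2.804 m.

2.804 m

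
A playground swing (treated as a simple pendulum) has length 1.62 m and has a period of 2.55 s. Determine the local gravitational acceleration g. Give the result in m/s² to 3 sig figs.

From T = 2π√(L/g), g = 4π²L/T² = 4π² × 1.62/2.550² = 9.84 m/s².

9.84 m/s²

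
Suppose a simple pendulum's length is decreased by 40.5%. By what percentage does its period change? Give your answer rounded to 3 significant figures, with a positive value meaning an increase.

T ∝ √L, so T'/T = √(0.5950) = 0.7714.
Percentage change in T = (0.7714 − 1) × 100% = -22.9%.

-22.9%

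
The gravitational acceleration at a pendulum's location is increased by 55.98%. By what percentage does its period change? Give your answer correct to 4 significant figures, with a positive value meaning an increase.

T ∝ 1/√g, so T'/T = 1/√(1.5598) = 0.80069.
Percentage change in T = (0.80069 − 1) × 100% = -19.93%.

-19.93%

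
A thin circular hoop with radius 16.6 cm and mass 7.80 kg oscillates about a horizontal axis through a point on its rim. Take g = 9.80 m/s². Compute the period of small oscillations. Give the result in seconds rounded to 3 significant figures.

I_cm = mr² = 0.2149 kg·m². The pivot is at distance d = 0.166 m from the centre of mass.
By the parallel-axis theorem, I = I_cm + md² = 0.2149 + 0.2149 = 0.4299 kg·m².
T = 2π√(I/(mgd)) = 2π√(0.4299/(7.80 × 9.80 × 0.166)) = 1.16 s.

1.16 s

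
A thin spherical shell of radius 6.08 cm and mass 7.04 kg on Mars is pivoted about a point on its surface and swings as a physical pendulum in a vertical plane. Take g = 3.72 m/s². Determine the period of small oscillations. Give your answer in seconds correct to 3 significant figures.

1.04 s

I_cm = (2/3)mr² = 0.01735 kg·m². The pivot is at distance d = 0.0608 m from the centre of mass.
By the parallel-axis theorem, I = I_cm + md² = 0.01735 + 0.02602 = 0.04337 kg·m².
T = 2π√(I/(mgd)) = 2π√(0.04337/(7.04 × 3.72 × 0.0608)) = 1.04 s.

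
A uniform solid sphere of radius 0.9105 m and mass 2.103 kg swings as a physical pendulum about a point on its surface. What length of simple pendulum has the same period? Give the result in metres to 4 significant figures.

1.275 m

The equivalent simple-pendulum length is L_eq = I/(md), where I is about the pivot and d = 0.91050 m.
I_cm = (2/5)mR² = 0.69736 kg·m², so I = I_cm + md² = 0.69736 + 1.7434 = 2.4408 kg·m².
L_eq = 2.4408/(2.103 × 0.91050) = 1.275 m.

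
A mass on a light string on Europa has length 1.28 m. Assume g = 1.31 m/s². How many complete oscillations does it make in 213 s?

34

T = 2π√(L/g) = 2π√(1.28/1.31) = 6.211 s.
Number of complete oscillations = ⌊213/6.211⌋ = ⌊34.29⌋ = 34.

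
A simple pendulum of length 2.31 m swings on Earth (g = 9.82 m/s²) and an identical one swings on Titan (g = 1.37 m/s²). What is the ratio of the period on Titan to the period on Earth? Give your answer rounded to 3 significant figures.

2.68

T ∝ 1/√g, so T₂/T₁ = √(g₁/g₂) = √(9.82/1.37) = 2.68.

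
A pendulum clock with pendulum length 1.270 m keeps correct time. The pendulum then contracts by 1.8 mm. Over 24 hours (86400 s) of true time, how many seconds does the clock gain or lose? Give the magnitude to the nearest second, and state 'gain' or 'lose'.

T ∝ √L, so T'/T = √(1.26820/1.270) = 0.999291.
In 86400 s of true time the clock registers 86400/0.999291 = 86461.3 s, so it gains 61 s.

gain 61 s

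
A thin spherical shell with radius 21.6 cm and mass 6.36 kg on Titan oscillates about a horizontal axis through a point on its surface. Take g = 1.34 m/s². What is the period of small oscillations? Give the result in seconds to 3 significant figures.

I_cm = (2/3)mr² = 0.1978 kg·m². The pivot is at distance d = 0.216 m from the centre of mass.
By the parallel-axis theorem, I = I_cm + md² = 0.1978 + 0.2967 = 0.4946 kg·m².
T = 2π√(I/(mgd)) = 2π√(0.4946/(6.36 × 1.34 × 0.216)) = 3.26 s.

3.26 s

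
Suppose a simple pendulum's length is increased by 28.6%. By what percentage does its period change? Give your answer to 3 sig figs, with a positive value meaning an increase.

T ∝ √L, so T'/T = √(1.286) = 1.134.
Percentage change in T = (1.134 − 1) × 100% = 13.4%.

13.4%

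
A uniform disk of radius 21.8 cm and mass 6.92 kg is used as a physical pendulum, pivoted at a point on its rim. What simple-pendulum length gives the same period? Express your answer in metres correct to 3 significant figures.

The equivalent simple-pendulum length is L_eq = I/(md), where I is about the pivot and d = 0.2180 m.
I_cm = ½mR² = 0.1644 kg·m², so I = I_cm + md² = 0.1644 + 0.3289 = 0.4933 kg·m².
L_eq = 0.4933/(6.92 × 0.2180) = 0.327 m.

0.327 m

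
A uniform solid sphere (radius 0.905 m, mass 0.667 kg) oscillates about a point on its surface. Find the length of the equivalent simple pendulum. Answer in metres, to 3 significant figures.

1.27 m

The equivalent simple-pendulum length is L_eq = I/(md), where I is about the pivot and d = 0.9050 m.
I_cm = (2/5)mR² = 0.2185 kg·m², so I = I_cm + md² = 0.2185 + 0.5463 = 0.7648 kg·m².
L_eq = 0.7648/(0.667 × 0.9050) = 1.27 m.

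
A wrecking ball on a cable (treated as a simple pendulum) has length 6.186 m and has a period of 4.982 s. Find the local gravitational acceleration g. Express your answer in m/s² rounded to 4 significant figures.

9.839 m/s²

From T = 2π√(L/g), g = 4π²L/T² = 4π² × 6.186/4.9820² = 9.839 m/s².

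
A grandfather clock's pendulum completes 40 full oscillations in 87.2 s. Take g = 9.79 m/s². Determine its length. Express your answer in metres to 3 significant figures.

1.18 m

T = 87.2/40 = 2.180 s.
From T = 2π√(L/g), L = gT²/(4π²) = 9.79 × 2.180²/(4π²) = 1.18 m.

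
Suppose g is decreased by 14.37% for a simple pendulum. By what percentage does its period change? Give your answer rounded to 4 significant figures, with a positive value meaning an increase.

8.065%

T ∝ 1/√g, so T'/T = 1/√(0.85630) = 1.0807.
Percentage change in T = (1.0807 − 1) × 100% = 8.065%.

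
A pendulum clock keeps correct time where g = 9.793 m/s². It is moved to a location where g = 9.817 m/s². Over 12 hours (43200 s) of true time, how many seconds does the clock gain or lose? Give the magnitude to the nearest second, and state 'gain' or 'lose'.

gain 53 s

The clock's period scales as T ∝ 1/√g, so T'/T = √(9.793/9.817) = 0.998777.
In 43200 s of true time the clock registers 43200/0.998777 = 43252.9 s, so it gains 53 s.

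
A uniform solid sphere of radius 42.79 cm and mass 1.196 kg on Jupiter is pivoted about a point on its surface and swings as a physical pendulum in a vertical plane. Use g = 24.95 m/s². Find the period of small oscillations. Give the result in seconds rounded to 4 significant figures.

0.9736 s

I_cm = (2/5)mr² = 0.087594 kg·m². The pivot is at distance d = 0.4279 m from the centre of mass.
By the parallel-axis theorem, I = I_cm + md² = 0.087594 + 0.21899 = 0.30658 kg·m².
T = 2π√(I/(mgd)) = 2π√(0.30658/(1.196 × 24.95 × 0.4279)) = 0.9736 s.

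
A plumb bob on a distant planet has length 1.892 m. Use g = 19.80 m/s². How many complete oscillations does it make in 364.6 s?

187

T = 2π√(L/g) = 2π√(1.892/19.80) = 1.9423 s.
Number of complete oscillations = ⌊364.6/1.9423⌋ = ⌊187.72⌋ = 187.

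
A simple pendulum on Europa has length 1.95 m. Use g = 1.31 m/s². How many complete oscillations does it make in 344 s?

44

T = 2π√(L/g) = 2π√(1.95/1.31) = 7.666 s.
Number of complete oscillations = ⌊344/7.666⌋ = ⌊44.87⌋ = 44.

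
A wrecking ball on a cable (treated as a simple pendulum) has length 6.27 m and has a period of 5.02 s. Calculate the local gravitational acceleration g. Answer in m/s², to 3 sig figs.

9.82 m/s²

From T = 2π√(L/g), g = 4π²L/T² = 4π² × 6.27/5.020² = 9.82 m/s².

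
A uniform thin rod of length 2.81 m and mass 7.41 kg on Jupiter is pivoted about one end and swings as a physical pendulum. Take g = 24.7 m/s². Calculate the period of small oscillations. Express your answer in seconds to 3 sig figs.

For a physical pendulum T = 2π√(I/(mgd)), with d = 1.405 m from pivot to centre of mass.
I_cm = mL²/12 = 7.41 × 2.81²/12 = 4.876 kg·m²; I = I_cm + md² = 4.876 + 7.41 × 1.405² = 19.50 kg·m².
T = 2π√(19.50/(7.41 × 24.7 × 1.405)) = 1.73 s.

1.73 s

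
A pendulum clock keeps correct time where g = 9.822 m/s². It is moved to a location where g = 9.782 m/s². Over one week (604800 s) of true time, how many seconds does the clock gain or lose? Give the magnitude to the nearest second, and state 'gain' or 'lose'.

lose 1233 s

The clock's period scales as T ∝ 1/√g, so T'/T = √(9.822/9.782) = 1.00204.
In 604800 s of true time the clock registers 604800/1.00204 = 603567.2 s, so it loses 1233 s.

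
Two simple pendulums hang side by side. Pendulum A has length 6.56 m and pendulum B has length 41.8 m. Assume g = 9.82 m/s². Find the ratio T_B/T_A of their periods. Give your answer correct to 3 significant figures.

T ∝ √L, so T_B/T_A = √(L_B/L_A) = √(41.8/6.56) = 2.52.

2.52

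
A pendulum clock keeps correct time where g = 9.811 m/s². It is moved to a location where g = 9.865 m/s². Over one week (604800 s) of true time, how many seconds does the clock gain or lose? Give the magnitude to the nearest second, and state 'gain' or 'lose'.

gain 1662 s

The clock's period scales as T ∝ 1/√g, so T'/T = √(9.811/9.865) = 0.997259.
In 604800 s of true time the clock registers 604800/0.997259 = 606462.1 s, so it gains 1662 s.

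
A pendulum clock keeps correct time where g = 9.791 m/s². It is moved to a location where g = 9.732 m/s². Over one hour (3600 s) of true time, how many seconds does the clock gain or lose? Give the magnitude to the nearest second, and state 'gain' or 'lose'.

The clock's period scales as T ∝ 1/√g, so T'/T = √(9.791/9.732) = 1.00303.
In 3600 s of true time the clock registers 3600/1.00303 = 3589.1 s, so it loses 11 s.

lose 11 s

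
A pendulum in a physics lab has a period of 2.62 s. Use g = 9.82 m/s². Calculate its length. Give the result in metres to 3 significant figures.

From T = 2π√(L/g), L = gT²/(4π²) = 9.82 × 2.620²/(4π²) = 1.71 m.

1.71 m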